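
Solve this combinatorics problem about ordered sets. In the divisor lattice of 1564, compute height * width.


Height = length of longest chain minus 1; width = size of largest antichain.
A maximum chain: 1 | 23 | 391 | 782 | 1564  (height 4).
A maximum antichain: {4, 34, 46, 391}  (width 4).
Product = 4 * 4 = 16


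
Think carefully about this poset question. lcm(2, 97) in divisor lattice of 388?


Join=lcm.
gcd(2,97)=1
lcm=194


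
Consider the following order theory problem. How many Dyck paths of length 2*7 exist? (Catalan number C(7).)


C(n) = C(2n, n) / (n+1).
C(14, 7) = 3432
C(7) = 3432 / 8 = 429


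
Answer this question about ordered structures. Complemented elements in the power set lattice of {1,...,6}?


An element a is complemented if some b has a meet b = bottom, a join b = top.
every subset A has complement S\A, so all elements are complemented.
Complemented elements: {}, {1}, {2}, {3}, {4}, {5}, ... (58 more)
Count: 64


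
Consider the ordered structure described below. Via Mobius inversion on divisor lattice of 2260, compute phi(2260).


phi(n) = n * prod_{p|n} (1 - 1/p).
Prime divisors of 2260: [2, 5, 113]
phi(2260) = 2260 * (1 - 1/2) * (1 - 1/5) * (1 - 1/113)
phi(2260) = 896


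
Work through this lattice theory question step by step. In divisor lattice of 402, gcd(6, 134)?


Meet=gcd.
gcd(6,134)=2


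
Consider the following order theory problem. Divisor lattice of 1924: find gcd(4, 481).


In a divisor lattice, meet = gcd (greatest common divisor).
By Euclidean algorithm or factoring: gcd(4,481) = 1


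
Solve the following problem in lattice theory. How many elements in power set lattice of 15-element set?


Power set = 2^n.
2^15 = 32768


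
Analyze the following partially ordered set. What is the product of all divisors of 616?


Divisors of 616: [1, 2, 4, 7, 8, 11, 14, 22, 28, 44, 56, 77, 88, 154, 308, 616]
Product = n^(d(n)/2) = 616^(16/2)
Product = 20732214682334418436096


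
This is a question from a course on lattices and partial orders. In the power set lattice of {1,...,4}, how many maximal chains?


A maximal chain goes from the minimum element to a maximal element via cover relations.
Counting all min-to-max paths in the cover graph.
Total maximal chains: 24


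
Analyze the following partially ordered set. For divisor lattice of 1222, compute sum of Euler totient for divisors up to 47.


Divisors of 1222 up to 47: [1, 2, 13, 26, 47]
phi values: [1, 1, 12, 12, 46]
Sum = 72


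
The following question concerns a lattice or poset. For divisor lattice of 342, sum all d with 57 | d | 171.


Interval [57,171] in divisors of 342: [57, 171]
Sum = 228


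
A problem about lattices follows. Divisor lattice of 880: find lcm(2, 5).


In a divisor lattice, join = lcm (least common multiple).
gcd(2,5) = 1
lcm(2,5) = 2*5/gcd = 10/1 = 10


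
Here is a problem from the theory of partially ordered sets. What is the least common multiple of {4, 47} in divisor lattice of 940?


In a divisor lattice, join = lcm (least common multiple).
Compute lcm iteratively: start with first element, then lcm(current, next).
Elements: [4, 47]
lcm(4,47) = 188
Final lcm = 188


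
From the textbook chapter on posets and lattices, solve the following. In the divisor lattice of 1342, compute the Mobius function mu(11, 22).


In a divisor lattice, mu(a,b) = mu(b/a) where mu is the classical Mobius function.
b/a = 22/11 = 2
Prime factorization of 2: primes [2]
2 is squarefree with 1 prime factor(s), so mu(2) = (-1)^1 = -1


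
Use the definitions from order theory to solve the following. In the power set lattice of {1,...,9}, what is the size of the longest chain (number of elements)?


A chain is a totally ordered subset; we count the number of elements in a maximum chain.
Compute, for each element x, the size of the longest chain ending at x:
  {}: 1
  {1}: 2
  {2}: 2
  {3}: 2
  {4}: 2
  {5}: 2
  ...
A maximum chain: {} < {1} < {1,2} < {1,2,3} < {1,2,3,4} < {1,2,3,4,5} < {1,2,3,4,5,6} < {1,2,3,4,5,6,7} < {1,2,3,4,5,6,7,8} < {1,2,3,4,5,6,7,8,9}
Number of elements in the longest chain: 10


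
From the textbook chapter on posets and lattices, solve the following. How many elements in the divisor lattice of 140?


Divisors of 140: [1, 2, 4, 5, 7, 10, 14, 20, 28, 35, 70, 140]
Count: 12


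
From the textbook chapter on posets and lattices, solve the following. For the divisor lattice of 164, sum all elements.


sigma(n) = sum of divisors.
Divisors of 164: [1, 2, 4, 41, 82, 164]
Sum = 294


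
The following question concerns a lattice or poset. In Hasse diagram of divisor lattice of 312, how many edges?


A cover relation a -< b holds when a < b with no c strictly between.
Cover relations:
  1 -< 2
  1 -< 3
  1 -< 13
  2 -< 4
  2 -< 6
  2 -< 26
  3 -< 6
  3 -< 39
  ...20 more
Total: 28


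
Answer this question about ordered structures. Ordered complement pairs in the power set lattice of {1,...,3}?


Complement pair (a,b): a meet b = bottom, a join b = top.
Here: A intersect B = {} and A union B = {1,...,3}.
Pairs found: ({},{1,2,3}), ({1},{2,3}), ({2},{1,3}), ({3},{1,2}), ... (4 more)
Total ordered pairs: 8


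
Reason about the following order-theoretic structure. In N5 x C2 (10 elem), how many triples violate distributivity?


Distributive law: a ^ (b v c) = (a ^ b) v (a ^ c).
Check all 10^3 = 1000 ordered triples (a,b,c).
  e.g. a=(b,0), b=(a,0), c=(c,0): lhs=(b,0) != rhs=(a,0)
  e.g. a=(b,0), b=(a,0), c=(c,1): lhs=(b,0) != rhs=(a,0)
Total violating triples: 16


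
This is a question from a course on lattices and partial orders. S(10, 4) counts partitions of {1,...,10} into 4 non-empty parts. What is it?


S(n,k) = k*S(n-1,k) + S(n-1,k-1).
S(9,4) = 7770, S(9,3) = 3025
S(10,4) = 4*7770 + 3025 = 31080 + 3025
S(10,4) = 34105


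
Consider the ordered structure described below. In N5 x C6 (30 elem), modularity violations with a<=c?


Modular law: if a <= c then a v (b ^ c) = (a v b) ^ c.
Check all triples (a,b,c) with a <= c among 30 elements.
  e.g. a=(a,0), b=(c,0), c=(b,0): lhs=(a,0) != rhs=(b,0)
  e.g. a=(a,0), b=(c,1), c=(b,0): lhs=(a,0) != rhs=(b,0)
Total violating triples: 126


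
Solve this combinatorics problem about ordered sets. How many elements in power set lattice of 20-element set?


Power set = 2^n.
2^20 = 1048576


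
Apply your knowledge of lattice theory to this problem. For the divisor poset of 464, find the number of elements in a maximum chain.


A chain is a totally ordered subset; we count the number of elements in a maximum chain.
Compute, for each element x, the size of the longest chain ending at x:
  1: 1
  2: 2
  29: 2
  4: 3
  8: 4
  58: 3
  ...
A maximum chain: 1 < 2 < 4 < 8 < 16 < 464
Number of elements in the longest chain: 6


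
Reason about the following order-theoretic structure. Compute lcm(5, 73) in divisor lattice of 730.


In a divisor lattice, join = lcm (least common multiple).
gcd(5,73) = 1
lcm(5,73) = 5*73/gcd = 365/1 = 365


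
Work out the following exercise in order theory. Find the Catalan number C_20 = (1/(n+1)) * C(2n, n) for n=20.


C(n) = C(2n, n) / (n+1).
C(40, 20) = 137846528820
C(20) = 137846528820 / 21 = 6564120420


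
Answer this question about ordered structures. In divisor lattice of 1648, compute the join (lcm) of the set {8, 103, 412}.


In a divisor lattice, join = lcm (least common multiple).
Compute lcm iteratively: start with first element, then lcm(current, next).
Elements: [8, 103, 412]
lcm(8,103) = 824
lcm(824,412) = 824
Final lcm = 824


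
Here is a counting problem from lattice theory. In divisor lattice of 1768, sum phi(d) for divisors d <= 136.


Divisors of 1768 up to 136: [1, 2, 4, 8, 13, 17, 26, 34, 52, 68, 104, 136]
phi values: [1, 1, 2, 4, 12, 16, 12, 16, 24, 32, 48, 64]
Sum = 232


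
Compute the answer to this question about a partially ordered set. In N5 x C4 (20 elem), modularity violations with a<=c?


Modular law: if a <= c then a v (b ^ c) = (a v b) ^ c.
Check all triples (a,b,c) with a <= c among 20 elements.
  e.g. a=(a,0), b=(c,0), c=(b,0): lhs=(a,0) != rhs=(b,0)
  e.g. a=(a,0), b=(c,1), c=(b,0): lhs=(a,0) != rhs=(b,0)
Total violating triples: 40


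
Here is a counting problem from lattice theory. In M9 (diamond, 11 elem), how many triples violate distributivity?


Distributive law: a ^ (b v c) = (a ^ b) v (a ^ c).
Check all 11^3 = 1331 ordered triples (a,b,c).
  e.g. a=a1, b=a2, c=a3: lhs=a1 != rhs=0
  e.g. a=a1, b=a2, c=a4: lhs=a1 != rhs=0
Total violating triples: 504


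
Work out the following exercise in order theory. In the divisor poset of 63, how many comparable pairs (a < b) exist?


A comparable pair {a,b} has a < b or b < a in the order.
Count unordered pairs where one element is strictly below the other.
Examples: {1,3}, {1,7}, {1,9}, {1,21}, ...
Total comparable pairs: 12


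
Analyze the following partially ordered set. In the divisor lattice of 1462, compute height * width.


Height = length of longest chain minus 1; width = size of largest antichain.
A maximum chain: 1 | 43 | 731 | 1462  (height 3).
A maximum antichain: {2, 17, 43}  (width 3).
Product = 3 * 3 = 9


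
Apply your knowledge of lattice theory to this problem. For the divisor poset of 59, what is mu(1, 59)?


In a divisor lattice, mu(a,b) = mu(b/a) where mu is the classical Mobius function.
b/a = 59/1 = 59
Prime factorization of 59: primes [59]
59 is squarefree with 1 prime factor(s), so mu(59) = (-1)^1 = -1


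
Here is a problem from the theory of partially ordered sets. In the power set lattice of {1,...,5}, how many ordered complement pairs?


Complement pair (a,b): a meet b = bottom, a join b = top.
Here: A intersect B = {} and A union B = {1,...,5}.
Pairs found: ({},{1,2,3,4,5}), ({1},{2,3,4,5}), ({2},{1,3,4,5}), ({3},{1,2,4,5}), ... (28 more)
Total ordered pairs: 32


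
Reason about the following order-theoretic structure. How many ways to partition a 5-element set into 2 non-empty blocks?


S(n,k) = k*S(n-1,k) + S(n-1,k-1).
S(4,2) = 7, S(4,1) = 1
S(5,2) = 2*7 + 1 = 14 + 1
S(5,2) = 15


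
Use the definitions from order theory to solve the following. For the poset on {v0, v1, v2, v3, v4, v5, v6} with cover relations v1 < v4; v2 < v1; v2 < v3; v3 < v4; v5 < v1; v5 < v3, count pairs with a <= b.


The order relation is {(a,b) : a <= b}, reflexive so it includes (a,a).
Examples: (v0,v0), (v1,v1), (v1,v4), (v2,v1), (v2,v2), ...
Total ordered pairs: 15


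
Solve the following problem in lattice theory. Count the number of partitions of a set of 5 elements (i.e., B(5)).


B(n) = number of set partitions of an n-element set.
B(n) satisfies the recurrence: B(n+1) = sum_k C(n,k)*B(k).
B(5) = 52


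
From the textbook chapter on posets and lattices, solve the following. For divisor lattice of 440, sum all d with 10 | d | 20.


Interval [10,20] in divisors of 440: [10, 20]
Sum = 30


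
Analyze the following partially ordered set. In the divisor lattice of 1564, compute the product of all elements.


Divisors of 1564: [1, 2, 4, 17, 23, 34, 46, 68, 92, 391, 782, 1564]
Product = n^(d(n)/2) = 1564^(12/2)
Product = 14635935683435892736


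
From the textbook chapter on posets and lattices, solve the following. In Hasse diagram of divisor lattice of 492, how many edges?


A cover relation a -< b holds when a < b with no c strictly between.
Cover relations:
  1 -< 2
  1 -< 3
  1 -< 41
  2 -< 4
  2 -< 6
  2 -< 82
  3 -< 6
  3 -< 123
  ...12 more
Total: 20


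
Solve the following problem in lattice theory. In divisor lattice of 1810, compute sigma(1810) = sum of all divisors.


sigma(n) = sum of divisors.
Divisors of 1810: [1, 2, 5, 10, 181, 362, 905, 1810]
Sum = 3276


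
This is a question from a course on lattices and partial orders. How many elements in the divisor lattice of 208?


Divisors of 208: [1, 2, 4, 8, 13, 16, 26, 52, 104, 208]
Count: 10


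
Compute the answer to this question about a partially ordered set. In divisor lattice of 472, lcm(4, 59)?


Join=lcm.
gcd(4,59)=1
lcm=236


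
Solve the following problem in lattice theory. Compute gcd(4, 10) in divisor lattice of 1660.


In a divisor lattice, meet = gcd (greatest common divisor).
By Euclidean algorithm or factoring: gcd(4,10) = 2


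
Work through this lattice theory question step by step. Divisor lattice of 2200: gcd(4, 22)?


Meet=gcd.
gcd(4,22)=2


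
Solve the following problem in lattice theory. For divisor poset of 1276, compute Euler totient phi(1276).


phi(n) = n * prod_{p|n} (1 - 1/p).
Prime divisors of 1276: [2, 11, 29]
phi(1276) = 1276 * (1 - 1/2) * (1 - 1/11) * (1 - 1/29)
phi(1276) = 560


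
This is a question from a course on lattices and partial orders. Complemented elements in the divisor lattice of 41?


An element a is complemented if some b has a meet b = bottom, a join b = top.
a is complemented iff gcd(a, n/a)=1, i.e. a is a unitary divisor of 41.
Complemented elements: 1, 41
Count: 2


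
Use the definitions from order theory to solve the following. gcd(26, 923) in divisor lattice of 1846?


Meet=gcd.
gcd(26,923)=13


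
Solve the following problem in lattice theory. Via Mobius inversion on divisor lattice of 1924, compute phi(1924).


phi(n) = n * prod_{p|n} (1 - 1/p).
Prime divisors of 1924: [2, 13, 37]
phi(1924) = 1924 * (1 - 1/2) * (1 - 1/13) * (1 - 1/37)
phi(1924) = 864


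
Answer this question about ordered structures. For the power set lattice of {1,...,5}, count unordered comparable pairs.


A comparable pair {a,b} has a < b or b < a in the order.
Count unordered pairs where one element is strictly below the other.
Examples: {{},{1}}, {{},{2}}, {{},{3}}, {{},{4}}, ...
Total comparable pairs: 211


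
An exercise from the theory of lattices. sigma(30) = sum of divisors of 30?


sigma(n) = sum of divisors.
Divisors of 30: [1, 2, 3, 5, 6, 10, 15, 30]
Sum = 72


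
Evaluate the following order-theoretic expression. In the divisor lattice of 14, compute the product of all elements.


Divisors of 14: [1, 2, 7, 14]
Product = n^(d(n)/2) = 14^(4/2)
Product = 196


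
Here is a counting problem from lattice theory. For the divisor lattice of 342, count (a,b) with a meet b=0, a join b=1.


Complement pair (a,b): a meet b = bottom, a join b = top.
Here: gcd(a,b)=1 and lcm(a,b)=342, i.e. a*b=342 with a,b coprime.
Pairs found: (1,342), (2,171), (9,38), (18,19), ... (4 more)
Total ordered pairs: 8


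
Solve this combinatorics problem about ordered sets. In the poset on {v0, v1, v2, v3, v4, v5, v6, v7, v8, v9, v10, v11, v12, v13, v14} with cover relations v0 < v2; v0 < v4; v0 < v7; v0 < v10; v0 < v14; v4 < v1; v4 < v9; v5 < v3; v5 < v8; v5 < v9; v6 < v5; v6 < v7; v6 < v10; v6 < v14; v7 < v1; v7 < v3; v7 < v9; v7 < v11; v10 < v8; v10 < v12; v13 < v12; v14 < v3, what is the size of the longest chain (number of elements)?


A chain is a totally ordered subset; we count the number of elements in a maximum chain.
Compute, for each element x, the size of the longest chain ending at x:
  v0: 1
  v6: 1
  v13: 1
  v2: 2
  v4: 2
  v5: 2
  ...
A maximum chain: v0 < v4 < v1
Number of elements in the longest chain: 3


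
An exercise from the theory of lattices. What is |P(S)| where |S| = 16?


Power set = 2^n.
2^16 = 65536


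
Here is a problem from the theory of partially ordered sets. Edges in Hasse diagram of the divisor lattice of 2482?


A cover relation a -< b holds when a < b with no c strictly between.
Cover relations:
  1 -< 2
  1 -< 17
  1 -< 73
  2 -< 34
  2 -< 146
  17 -< 34
  17 -< 1241
  34 -< 2482
  ...4 more
Total: 12


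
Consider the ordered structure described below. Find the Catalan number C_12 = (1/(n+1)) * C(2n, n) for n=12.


C(n) = C(2n, n) / (n+1).
C(24, 12) = 2704156
C(12) = 2704156 / 13 = 208012


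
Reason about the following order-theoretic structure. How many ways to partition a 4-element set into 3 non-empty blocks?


S(n,k) = k*S(n-1,k) + S(n-1,k-1).
S(3,3) = 1, S(3,2) = 3
S(4,3) = 3*1 + 3 = 3 + 3
S(4,3) = 6


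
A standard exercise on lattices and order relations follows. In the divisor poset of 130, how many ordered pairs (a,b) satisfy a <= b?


The order relation is {(a,b) : a <= b}, reflexive so it includes (a,a).
Examples: (1,1), (1,10), (1,13), (1,130), (1,2), ...
Total ordered pairs: 27


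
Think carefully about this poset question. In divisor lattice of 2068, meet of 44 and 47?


In a divisor lattice, meet = gcd (greatest common divisor).
By Euclidean algorithm or factoring: gcd(44,47) = 1


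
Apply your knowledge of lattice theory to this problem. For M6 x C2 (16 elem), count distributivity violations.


Distributive law: a ^ (b v c) = (a ^ b) v (a ^ c).
Check all 16^3 = 4096 ordered triples (a,b,c).
  e.g. a=(a1,0), b=(a2,0), c=(a3,0): lhs=(a1,0) != rhs=(0,0)
  e.g. a=(a1,0), b=(a2,0), c=(a3,1): lhs=(a1,0) != rhs=(0,0)
Total violating triples: 960


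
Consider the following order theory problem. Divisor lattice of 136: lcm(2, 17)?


Join=lcm.
gcd(2,17)=1
lcm=34


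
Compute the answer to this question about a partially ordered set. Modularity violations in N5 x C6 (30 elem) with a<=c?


Modular law: if a <= c then a v (b ^ c) = (a v b) ^ c.
Check all triples (a,b,c) with a <= c among 30 elements.
  e.g. a=(a,0), b=(c,0), c=(b,0): lhs=(a,0) != rhs=(b,0)
  e.g. a=(a,0), b=(c,1), c=(b,0): lhs=(a,0) != rhs=(b,0)
Total violating triples: 126


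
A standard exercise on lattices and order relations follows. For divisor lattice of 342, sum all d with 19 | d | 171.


Interval [19,171] in divisors of 342: [19, 57, 171]
Sum = 247


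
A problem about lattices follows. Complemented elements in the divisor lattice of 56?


An element a is complemented if some b has a meet b = bottom, a join b = top.
a is complemented iff gcd(a, n/a)=1, i.e. a is a unitary divisor of 56.
Complemented elements: 1, 7, 8, 56
Count: 4


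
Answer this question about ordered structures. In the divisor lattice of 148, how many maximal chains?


A maximal chain goes from the minimum element to a maximal element via cover relations.
Counting all min-to-max paths in the cover graph.
Total maximal chains: 3


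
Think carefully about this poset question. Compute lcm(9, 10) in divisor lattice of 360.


In a divisor lattice, join = lcm (least common multiple).
gcd(9,10) = 1
lcm(9,10) = 9*10/gcd = 90/1 = 90


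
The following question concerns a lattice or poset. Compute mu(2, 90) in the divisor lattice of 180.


In a divisor lattice, mu(a,b) = mu(b/a) where mu is the classical Mobius function.
b/a = 90/2 = 45
Prime factorization of 45: primes [3, 5]
45 is not squarefree, so mu(45) = 0


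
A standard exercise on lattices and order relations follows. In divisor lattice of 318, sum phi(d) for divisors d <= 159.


Divisors of 318 up to 159: [1, 2, 3, 6, 53, 106, 159]
phi values: [1, 1, 2, 2, 52, 52, 104]
Sum = 214


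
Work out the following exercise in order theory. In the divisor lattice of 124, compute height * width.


Height = length of longest chain minus 1; width = size of largest antichain.
A maximum chain: 1 | 31 | 62 | 124  (height 3).
A maximum antichain: {2, 31}  (width 2).
Product = 3 * 2 = 6


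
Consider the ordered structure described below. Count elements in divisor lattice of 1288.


Divisors of 1288: [1, 2, 4, 7, 8, 14, 23, 28, 46, 56, 92, 161, 184, 322, 644, 1288]
Count: 16


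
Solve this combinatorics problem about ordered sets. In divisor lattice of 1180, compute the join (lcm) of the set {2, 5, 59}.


In a divisor lattice, join = lcm (least common multiple).
Compute lcm iteratively: start with first element, then lcm(current, next).
Elements: [2, 5, 59]
lcm(2,5) = 10
lcm(10,59) = 590
Final lcm = 590


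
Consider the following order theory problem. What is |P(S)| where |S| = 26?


Power set = 2^n.
2^26 = 67108864


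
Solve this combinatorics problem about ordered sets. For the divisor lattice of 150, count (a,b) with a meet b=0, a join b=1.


Complement pair (a,b): a meet b = bottom, a join b = top.
Here: gcd(a,b)=1 and lcm(a,b)=150, i.e. a*b=150 with a,b coprime.
Pairs found: (1,150), (2,75), (3,50), (6,25), ... (4 more)
Total ordered pairs: 8


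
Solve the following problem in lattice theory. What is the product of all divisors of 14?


Divisors of 14: [1, 2, 7, 14]
Product = n^(d(n)/2) = 14^(4/2)
Product = 196


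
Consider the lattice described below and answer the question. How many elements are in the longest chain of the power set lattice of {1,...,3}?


A chain is a totally ordered subset; we count the number of elements in a maximum chain.
Compute, for each element x, the size of the longest chain ending at x:
  {}: 1
  {1}: 2
  {2}: 2
  {3}: 2
  {1,2}: 3
  {1,3}: 3
  ...
A maximum chain: {} < {1} < {1,2} < {1,2,3}
Number of elements in the longest chain: 4


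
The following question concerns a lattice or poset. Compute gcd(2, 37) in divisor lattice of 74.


In a divisor lattice, meet = gcd (greatest common divisor).
By Euclidean algorithm or factoring: gcd(2,37) = 1


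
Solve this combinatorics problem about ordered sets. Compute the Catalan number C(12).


C(n) = C(2n, n) / (n+1).
C(24, 12) = 2704156
C(12) = 2704156 / 13 = 208012


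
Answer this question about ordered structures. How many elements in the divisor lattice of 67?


Divisors of 67: [1, 67]
Count: 2


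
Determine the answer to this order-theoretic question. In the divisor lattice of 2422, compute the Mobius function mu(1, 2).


In a divisor lattice, mu(a,b) = mu(b/a) where mu is the classical Mobius function.
b/a = 2/1 = 2
Prime factorization of 2: primes [2]
2 is squarefree with 1 prime factor(s), so mu(2) = (-1)^1 = -1


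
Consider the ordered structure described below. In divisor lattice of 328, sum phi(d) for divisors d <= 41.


Divisors of 328 up to 41: [1, 2, 4, 8, 41]
phi values: [1, 1, 2, 4, 40]
Sum = 48


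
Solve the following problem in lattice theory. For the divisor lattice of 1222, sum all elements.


sigma(n) = sum of divisors.
Divisors of 1222: [1, 2, 13, 26, 47, 94, 611, 1222]
Sum = 2016


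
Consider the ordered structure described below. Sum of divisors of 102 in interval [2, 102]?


Interval [2,102] in divisors of 102: [2, 6, 34, 102]
Sum = 144


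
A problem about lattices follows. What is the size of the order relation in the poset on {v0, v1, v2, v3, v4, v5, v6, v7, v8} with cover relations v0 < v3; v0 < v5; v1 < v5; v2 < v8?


The order relation is {(a,b) : a <= b}, reflexive so it includes (a,a).
Examples: (v0,v0), (v0,v3), (v0,v5), (v1,v1), (v1,v5), ...
Total ordered pairs: 13


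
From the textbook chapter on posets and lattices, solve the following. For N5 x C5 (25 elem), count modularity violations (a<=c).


Modular law: if a <= c then a v (b ^ c) = (a v b) ^ c.
Check all triples (a,b,c) with a <= c among 25 elements.
  e.g. a=(a,0), b=(c,0), c=(b,0): lhs=(a,0) != rhs=(b,0)
  e.g. a=(a,0), b=(c,1), c=(b,0): lhs=(a,0) != rhs=(b,0)
Total violating triples: 75


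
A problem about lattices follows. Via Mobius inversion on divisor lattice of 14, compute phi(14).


phi(n) = n * prod_{p|n} (1 - 1/p).
Prime divisors of 14: [2, 7]
phi(14) = 14 * (1 - 1/2) * (1 - 1/7)
phi(14) = 6


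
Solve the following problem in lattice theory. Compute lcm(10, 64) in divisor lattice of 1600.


In a divisor lattice, join = lcm (least common multiple).
gcd(10,64) = 2
lcm(10,64) = 10*64/gcd = 640/2 = 320


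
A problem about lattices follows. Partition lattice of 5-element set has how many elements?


B(n) = number of set partitions of an n-element set.
B(n) satisfies the recurrence: B(n+1) = sum_k C(n,k)*B(k).
B(5) = 52


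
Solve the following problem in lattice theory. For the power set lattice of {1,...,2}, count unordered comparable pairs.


A comparable pair {a,b} has a < b or b < a in the order.
Count unordered pairs where one element is strictly below the other.
Examples: {{},{1}}, {{},{2}}, {{},{1,2}}, {{1},{1,2}}, ...
Total comparable pairs: 5


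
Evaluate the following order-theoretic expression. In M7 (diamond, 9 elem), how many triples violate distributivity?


Distributive law: a ^ (b v c) = (a ^ b) v (a ^ c).
Check all 9^3 = 729 ordered triples (a,b,c).
  e.g. a=a1, b=a2, c=a3: lhs=a1 != rhs=0
  e.g. a=a1, b=a2, c=a4: lhs=a1 != rhs=0
Total violating triples: 210


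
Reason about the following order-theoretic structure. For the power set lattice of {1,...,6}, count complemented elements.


An element a is complemented if some b has a meet b = bottom, a join b = top.
every subset A has complement S\A, so all elements are complemented.
Complemented elements: {}, {1}, {2}, {3}, {4}, {5}, ... (58 more)
Count: 64


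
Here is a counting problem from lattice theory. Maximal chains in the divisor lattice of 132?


A maximal chain goes from the minimum element to a maximal element via cover relations.
Counting all min-to-max paths in the cover graph.
Total maximal chains: 12


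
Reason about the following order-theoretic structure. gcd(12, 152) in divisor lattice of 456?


Meet=gcd.
gcd(12,152)=4


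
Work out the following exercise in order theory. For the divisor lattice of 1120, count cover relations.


A cover relation a -< b holds when a < b with no c strictly between.
Cover relations:
  1 -< 2
  1 -< 5
  1 -< 7
  2 -< 4
  2 -< 10
  2 -< 14
  4 -< 8
  4 -< 20
  ...36 more
Total: 44


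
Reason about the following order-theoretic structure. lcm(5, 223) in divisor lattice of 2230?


Join=lcm.
gcd(5,223)=1
lcm=1115


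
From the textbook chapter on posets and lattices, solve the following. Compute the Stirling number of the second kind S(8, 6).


S(n,k) = k*S(n-1,k) + S(n-1,k-1).
S(7,6) = 21, S(7,5) = 140
S(8,6) = 6*21 + 140 = 126 + 140
S(8,6) = 266


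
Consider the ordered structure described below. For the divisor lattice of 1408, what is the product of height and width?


Height = length of longest chain minus 1; width = size of largest antichain.
A maximum chain: 1 | 11 | 22 | 44 | 88 | 176 | 352 | 704 | 1408  (height 8).
A maximum antichain: {2, 11}  (width 2).
Product = 8 * 2 = 16


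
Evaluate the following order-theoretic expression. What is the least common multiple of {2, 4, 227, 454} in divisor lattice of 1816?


In a divisor lattice, join = lcm (least common multiple).
Compute lcm iteratively: start with first element, then lcm(current, next).
Elements: [2, 4, 227, 454]
lcm(2,4) = 4
lcm(4,227) = 908
lcm(908,454) = 908
Final lcm = 908


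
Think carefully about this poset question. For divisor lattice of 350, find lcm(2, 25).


In a divisor lattice, join = lcm (least common multiple).
Compute lcm iteratively: start with first element, then lcm(current, next).
Elements: [2, 25]
lcm(2,25) = 50
Final lcm = 50


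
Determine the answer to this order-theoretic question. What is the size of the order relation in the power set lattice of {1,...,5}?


The order relation is {(a,b) : a <= b}, reflexive so it includes (a,a).
Examples: ({},{}), ({},{1,2}), ({},{1,2,3}), ({},{1,2,3,4}), ({},{1,2,3,4,5}), ...
Total ordered pairs: 243


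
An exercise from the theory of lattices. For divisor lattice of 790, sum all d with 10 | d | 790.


Interval [10,790] in divisors of 790: [10, 790]
Sum = 800


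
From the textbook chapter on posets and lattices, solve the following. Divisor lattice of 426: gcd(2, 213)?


Meet=gcd.
gcd(2,213)=1


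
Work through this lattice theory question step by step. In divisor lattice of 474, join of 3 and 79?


In a divisor lattice, join = lcm (least common multiple).
gcd(3,79) = 1
lcm(3,79) = 3*79/gcd = 237/1 = 237


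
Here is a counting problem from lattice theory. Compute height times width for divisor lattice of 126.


Height = length of longest chain minus 1; width = size of largest antichain.
A maximum chain: 1 | 7 | 21 | 63 | 126  (height 4).
A maximum antichain: {6, 9, 14, 21}  (width 4).
Product = 4 * 4 = 16


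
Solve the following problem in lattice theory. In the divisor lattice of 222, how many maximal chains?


A maximal chain goes from the minimum element to a maximal element via cover relations.
Counting all min-to-max paths in the cover graph.
Total maximal chains: 6


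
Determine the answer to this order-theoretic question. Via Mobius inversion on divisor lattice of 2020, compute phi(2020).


phi(n) = n * prod_{p|n} (1 - 1/p).
Prime divisors of 2020: [2, 5, 101]
phi(2020) = 2020 * (1 - 1/2) * (1 - 1/5) * (1 - 1/101)
phi(2020) = 800


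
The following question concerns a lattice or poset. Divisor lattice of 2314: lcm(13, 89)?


Join=lcm.
gcd(13,89)=1
lcm=1157


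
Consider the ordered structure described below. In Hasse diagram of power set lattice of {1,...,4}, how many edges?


A cover relation a -< b holds when a < b with no c strictly between.
Cover relations:
  {} -< {1}
  {} -< {2}
  {} -< {3}
  {} -< {4}
  {1} -< {1,2}
  {1} -< {1,3}
  {1} -< {1,4}
  {2} -< {1,2}
  ...24 more
Total: 32


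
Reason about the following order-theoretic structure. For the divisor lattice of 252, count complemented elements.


An element a is complemented if some b has a meet b = bottom, a join b = top.
a is complemented iff gcd(a, n/a)=1, i.e. a is a unitary divisor of 252.
Complemented elements: 1, 4, 7, 9, 28, 36, ... (2 more)
Count: 8


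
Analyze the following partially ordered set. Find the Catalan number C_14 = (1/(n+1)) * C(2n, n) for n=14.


C(n) = C(2n, n) / (n+1).
C(28, 14) = 40116600
C(14) = 40116600 / 15 = 2674440


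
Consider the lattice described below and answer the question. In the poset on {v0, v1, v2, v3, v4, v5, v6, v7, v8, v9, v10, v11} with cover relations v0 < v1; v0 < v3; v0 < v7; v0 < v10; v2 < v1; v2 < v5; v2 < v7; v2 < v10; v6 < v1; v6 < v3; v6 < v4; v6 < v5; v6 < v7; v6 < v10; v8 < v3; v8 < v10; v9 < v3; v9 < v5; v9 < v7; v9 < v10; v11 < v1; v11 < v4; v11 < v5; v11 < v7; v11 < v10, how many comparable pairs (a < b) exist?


A comparable pair {a,b} has a < b or b < a in the order.
Count unordered pairs where one element is strictly below the other.
Examples: {v0,v1}, {v0,v3}, {v0,v7}, {v0,v10}, ...
Total comparable pairs: 25


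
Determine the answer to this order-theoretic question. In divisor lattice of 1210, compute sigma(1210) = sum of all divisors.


sigma(n) = sum of divisors.
Divisors of 1210: [1, 2, 5, 10, 11, 22, 55, 110, 121, 242, 605, 1210]
Sum = 2394


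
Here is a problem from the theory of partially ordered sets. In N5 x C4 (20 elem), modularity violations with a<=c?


Modular law: if a <= c then a v (b ^ c) = (a v b) ^ c.
Check all triples (a,b,c) with a <= c among 20 elements.
  e.g. a=(a,0), b=(c,0), c=(b,0): lhs=(a,0) != rhs=(b,0)
  e.g. a=(a,0), b=(c,1), c=(b,0): lhs=(a,0) != rhs=(b,0)
Total violating triples: 40


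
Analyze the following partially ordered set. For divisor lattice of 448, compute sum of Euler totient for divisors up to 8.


Divisors of 448 up to 8: [1, 2, 4, 7, 8]
phi values: [1, 1, 2, 6, 4]
Sum = 14


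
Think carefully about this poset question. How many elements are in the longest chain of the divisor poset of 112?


A chain is a totally ordered subset; we count the number of elements in a maximum chain.
Compute, for each element x, the size of the longest chain ending at x:
  1: 1
  2: 2
  7: 2
  4: 3
  8: 4
  14: 3
  ...
A maximum chain: 1 < 2 < 4 < 8 < 16 < 112
Number of elements in the longest chain: 6


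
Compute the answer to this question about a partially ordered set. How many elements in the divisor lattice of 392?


Divisors of 392: [1, 2, 4, 7, 8, 14, 28, 49, 56, 98, 196, 392]
Count: 12


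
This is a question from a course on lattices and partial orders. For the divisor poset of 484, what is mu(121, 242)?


In a divisor lattice, mu(a,b) = mu(b/a) where mu is the classical Mobius function.
b/a = 242/121 = 2
Prime factorization of 2: primes [2]
2 is squarefree with 1 prime factor(s), so mu(2) = (-1)^1 = -1


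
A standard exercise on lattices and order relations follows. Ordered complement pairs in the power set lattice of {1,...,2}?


Complement pair (a,b): a meet b = bottom, a join b = top.
Here: A intersect B = {} and A union B = {1,...,2}.
Pairs found: ({},{1,2}), ({1},{2}), ({2},{1}), ({1,2},{})
Total ordered pairs: 4


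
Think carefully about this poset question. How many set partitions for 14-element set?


B(n) = number of set partitions of an n-element set.
B(n) satisfies the recurrence: B(n+1) = sum_k C(n,k)*B(k).
B(14) = 190899322


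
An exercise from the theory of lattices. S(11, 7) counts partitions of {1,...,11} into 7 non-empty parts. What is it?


S(n,k) = k*S(n-1,k) + S(n-1,k-1).
S(10,7) = 5880, S(10,6) = 22827
S(11,7) = 7*5880 + 22827 = 41160 + 22827
S(11,7) = 63987


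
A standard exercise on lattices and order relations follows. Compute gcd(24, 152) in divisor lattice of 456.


In a divisor lattice, meet = gcd (greatest common divisor).
By Euclidean algorithm or factoring: gcd(24,152) = 8


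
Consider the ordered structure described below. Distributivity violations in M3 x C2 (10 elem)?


Distributive law: a ^ (b v c) = (a ^ b) v (a ^ c).
Check all 10^3 = 1000 ordered triples (a,b,c).
  e.g. a=(a1,0), b=(a2,0), c=(a3,0): lhs=(a1,0) != rhs=(0,0)
  e.g. a=(a1,0), b=(a2,0), c=(a3,1): lhs=(a1,0) != rhs=(0,0)
Total violating triples: 48


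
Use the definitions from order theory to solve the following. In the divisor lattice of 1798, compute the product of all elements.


Divisors of 1798: [1, 2, 29, 31, 58, 62, 899, 1798]
Product = n^(d(n)/2) = 1798^(8/2)
Product = 10451021702416


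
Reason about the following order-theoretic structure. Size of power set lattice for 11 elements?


Power set = 2^n.
2^11 = 2048


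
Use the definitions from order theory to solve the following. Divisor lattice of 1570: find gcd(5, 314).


In a divisor lattice, meet = gcd (greatest common divisor).
By Euclidean algorithm or factoring: gcd(5,314) = 1


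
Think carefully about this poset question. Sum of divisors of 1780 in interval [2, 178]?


Interval [2,178] in divisors of 1780: [2, 178]
Sum = 180


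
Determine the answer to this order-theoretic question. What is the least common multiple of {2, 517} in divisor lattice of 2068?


In a divisor lattice, join = lcm (least common multiple).
Compute lcm iteratively: start with first element, then lcm(current, next).
Elements: [2, 517]
lcm(2,517) = 1034
Final lcm = 1034


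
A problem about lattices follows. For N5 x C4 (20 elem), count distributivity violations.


Distributive law: a ^ (b v c) = (a ^ b) v (a ^ c).
Check all 20^3 = 8000 ordered triples (a,b,c).
  e.g. a=(b,0), b=(a,0), c=(c,0): lhs=(b,0) != rhs=(a,0)
  e.g. a=(b,0), b=(a,0), c=(c,1): lhs=(b,0) != rhs=(a,0)
Total violating triples: 128


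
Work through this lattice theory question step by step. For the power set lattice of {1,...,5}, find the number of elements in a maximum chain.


A chain is a totally ordered subset; we count the number of elements in a maximum chain.
Compute, for each element x, the size of the longest chain ending at x:
  {}: 1
  {1}: 2
  {2}: 2
  {3}: 2
  {4}: 2
  {5}: 2
  ...
A maximum chain: {} < {1} < {1,2} < {1,2,3} < {1,2,3,4} < {1,2,3,4,5}
Number of elements in the longest chain: 6


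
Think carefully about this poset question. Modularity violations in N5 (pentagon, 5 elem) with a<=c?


Modular law: if a <= c then a v (b ^ c) = (a v b) ^ c.
Check all triples (a,b,c) with a <= c among 5 elements.
  e.g. a=a, b=c, c=b: lhs=a != rhs=b
Total violating triples: 1


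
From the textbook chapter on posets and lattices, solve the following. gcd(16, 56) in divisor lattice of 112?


Meet=gcd.
gcd(16,56)=8


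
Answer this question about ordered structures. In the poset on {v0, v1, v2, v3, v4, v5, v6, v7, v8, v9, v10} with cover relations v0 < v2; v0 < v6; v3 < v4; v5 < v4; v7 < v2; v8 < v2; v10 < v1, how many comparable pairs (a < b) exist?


A comparable pair {a,b} has a < b or b < a in the order.
Count unordered pairs where one element is strictly below the other.
Examples: {v0,v2}, {v0,v6}, {v1,v10}, {v2,v7}, ...
Total comparable pairs: 7


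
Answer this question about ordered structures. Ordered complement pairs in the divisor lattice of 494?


Complement pair (a,b): a meet b = bottom, a join b = top.
Here: gcd(a,b)=1 and lcm(a,b)=494, i.e. a*b=494 with a,b coprime.
Pairs found: (1,494), (2,247), (13,38), (19,26), ... (4 more)
Total ordered pairs: 8


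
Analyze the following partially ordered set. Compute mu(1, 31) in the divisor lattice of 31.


In a divisor lattice, mu(a,b) = mu(b/a) where mu is the classical Mobius function.
b/a = 31/1 = 31
Prime factorization of 31: primes [31]
31 is squarefree with 1 prime factor(s), so mu(31) = (-1)^1 = -1


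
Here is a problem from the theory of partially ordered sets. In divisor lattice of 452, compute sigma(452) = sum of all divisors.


sigma(n) = sum of divisors.
Divisors of 452: [1, 2, 4, 113, 226, 452]
Sum = 798


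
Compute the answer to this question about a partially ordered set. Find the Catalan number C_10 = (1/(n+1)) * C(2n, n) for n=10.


C(n) = C(2n, n) / (n+1).
C(20, 10) = 184756
C(10) = 184756 / 11 = 16796


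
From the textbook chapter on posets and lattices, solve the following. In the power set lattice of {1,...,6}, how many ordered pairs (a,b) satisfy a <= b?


The order relation is {(a,b) : a <= b}, reflexive so it includes (a,a).
Examples: ({},{}), ({},{1,2}), ({},{1,2,3}), ({},{1,2,3,4}), ({},{1,2,3,4,5}), ...
Total ordered pairs: 729


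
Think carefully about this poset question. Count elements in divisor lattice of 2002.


Divisors of 2002: [1, 2, 7, 11, 13, 14, 22, 26, 77, 91, 143, 154, 182, 286, 1001, 2002]
Count: 16


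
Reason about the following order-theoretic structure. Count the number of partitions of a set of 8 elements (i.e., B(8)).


B(n) = number of set partitions of an n-element set.
B(n) satisfies the recurrence: B(n+1) = sum_k C(n,k)*B(k).
B(8) = 4140


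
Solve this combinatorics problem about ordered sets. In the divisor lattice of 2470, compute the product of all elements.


Divisors of 2470: [1, 2, 5, 10, 13, 19, 26, 38, 65, 95, 130, 190, 247, 494, 1235, 2470]
Product = n^(d(n)/2) = 2470^(16/2)
Product = 1385401412458388256100000000


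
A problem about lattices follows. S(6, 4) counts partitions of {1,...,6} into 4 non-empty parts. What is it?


S(n,k) = k*S(n-1,k) + S(n-1,k-1).
S(5,4) = 10, S(5,3) = 25
S(6,4) = 4*10 + 25 = 40 + 25
S(6,4) = 65


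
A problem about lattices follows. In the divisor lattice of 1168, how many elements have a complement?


An element a is complemented if some b has a meet b = bottom, a join b = top.
a is complemented iff gcd(a, n/a)=1, i.e. a is a unitary divisor of 1168.
Complemented elements: 1, 16, 73, 1168
Count: 4


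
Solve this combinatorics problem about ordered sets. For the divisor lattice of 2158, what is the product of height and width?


Height = length of longest chain minus 1; width = size of largest antichain.
A maximum chain: 1 | 83 | 1079 | 2158  (height 3).
A maximum antichain: {2, 13, 83}  (width 3).
Product = 3 * 3 = 9


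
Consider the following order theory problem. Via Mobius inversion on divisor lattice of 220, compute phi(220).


phi(n) = n * prod_{p|n} (1 - 1/p).
Prime divisors of 220: [2, 5, 11]
phi(220) = 220 * (1 - 1/2) * (1 - 1/5) * (1 - 1/11)
phi(220) = 80


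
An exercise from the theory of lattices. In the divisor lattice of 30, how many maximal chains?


A maximal chain goes from the minimum element to a maximal element via cover relations.
Counting all min-to-max paths in the cover graph.
Total maximal chains: 6
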